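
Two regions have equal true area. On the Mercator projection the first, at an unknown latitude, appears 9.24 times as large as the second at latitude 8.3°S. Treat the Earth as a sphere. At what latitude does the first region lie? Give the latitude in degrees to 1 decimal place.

For equal true areas on Mercator, apparent areas scale as sec²φ, so the ratio is cos²φ₂ / cos²φ₁.
cos²φ₂ / cos²φ₁ = 9.24  ⇒  cos φ₁ = cos 8.3° / √9.24 = 0.9895/3.040 = 0.3255.
φ₁ = arccos(0.3255) ≈ 71.0°.

71.0°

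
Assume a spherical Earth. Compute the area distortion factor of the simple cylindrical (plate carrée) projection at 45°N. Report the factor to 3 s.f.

For the equirectangular projection with φ₀ = 0 (plate carrée), h = 1 along meridians and k = sec φ along parallels.
Areal scale = h·k = 1 × sec φ; at 45°, h = 1.000, k = 1.414, so h·k = 1.414.

1.41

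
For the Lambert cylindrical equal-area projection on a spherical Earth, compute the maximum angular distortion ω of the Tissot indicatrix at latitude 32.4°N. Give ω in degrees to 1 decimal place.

19.3°

The Lambert cylindrical equal-area projection is the cylindrical equal-area projection with its standard parallel at the equator (φ₀ = 0). Cylindrical equal-area (φ₀ = 0°): h = cos φ / cos 0° along meridians, k = cos 0° / cos φ along parallels; h·k = 1.
At 32.4°: h = 0.8443, k = 1.184; principal scales a = 1.184, b = 0.8443.
sin(ω/2) = (a − b)/(a + b) = 0.3400/2.029 = 0.1676, so ω = 2 arcsin(0.1676) ≈ 19.3°.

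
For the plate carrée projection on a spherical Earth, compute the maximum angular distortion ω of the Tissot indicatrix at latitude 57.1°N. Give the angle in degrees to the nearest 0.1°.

Plate carrée maps x = Rλ, y = Rφ. The meridian scale is h = 1 and the parallel scale is k = 1/cos φ = sec φ.
At 57.1°: h = 1.000, k = 1.841; principal scales a = 1.841, b = 1.000.
sin(ω/2) = (a − b)/(a + b) = 0.8410/2.841 = 0.2960, so ω = 2 arcsin(0.2960) ≈ 34.4°.

34.4°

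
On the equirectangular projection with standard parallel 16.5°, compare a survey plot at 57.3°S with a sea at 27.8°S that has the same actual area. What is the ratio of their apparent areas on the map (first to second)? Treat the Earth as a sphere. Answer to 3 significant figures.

With standard parallel φ₀ = 16.5°, the equirectangular projection gives x = Rλ cos φ₀, y = Rφ, so h = 1 and k = cos 16.5° / cos φ.
Areal scale at 57.3°: h·k = 1.000 × 1.775 = 1.775.
Areal scale at 27.8°: h·k = 1.000 × 1.084 = 1.084.
Ratio = 1.775/1.084 ≈ 1.64.

1.64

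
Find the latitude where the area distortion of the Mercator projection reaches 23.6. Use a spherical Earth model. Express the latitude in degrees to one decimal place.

78.1°

Mercator areal scale is sec²φ.
sec²φ = 23.6  ⇒  cos²φ = 0.04237  ⇒  cos φ = 0.2058.
φ = arccos(0.2058) ≈ 78.1°.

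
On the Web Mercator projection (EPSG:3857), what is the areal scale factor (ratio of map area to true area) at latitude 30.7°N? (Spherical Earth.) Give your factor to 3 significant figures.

1.35

The Mercator projection is conformal; its linear scale factor is the same in every direction and equals sec φ = 1/cos φ.
Areal scale = k² = sec²φ = 1/cos²(30.7°) = 1/0.8599² = 1.353.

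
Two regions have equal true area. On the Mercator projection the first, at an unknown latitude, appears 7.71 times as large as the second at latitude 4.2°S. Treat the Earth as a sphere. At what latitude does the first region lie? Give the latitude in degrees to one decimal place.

On Mercator, (apparent₁)/(apparent₂) = sec²φ₁ / sec²φ₂ when true areas are equal.
cos²φ₂ / cos²φ₁ = 7.71  ⇒  cos φ₁ = cos 4.2° / √7.71 = 0.9973/2.777 = 0.3592.
φ₁ = arccos(0.3592) ≈ 69.0°.

69.0°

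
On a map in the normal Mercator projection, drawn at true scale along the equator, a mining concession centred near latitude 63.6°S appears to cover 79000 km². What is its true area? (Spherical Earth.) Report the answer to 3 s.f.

15600 km²

For Mercator, h = k = sec φ (a conformal cylindrical projection has a single point scale, 1/cos φ).
Areal scale = k² = sec²φ = 1/cos²(63.6°) = 1/0.4446² = 5.058.
True area = apparent / (areal scale) = 79000 / 5.058 ≈ 15600 km².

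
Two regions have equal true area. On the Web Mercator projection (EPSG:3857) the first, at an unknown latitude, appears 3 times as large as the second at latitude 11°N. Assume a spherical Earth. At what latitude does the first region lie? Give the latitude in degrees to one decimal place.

Mercator areal scale is sec²φ, so apparent-area ratio = sec²φ₁ / sec²φ₂ = cos²φ₂ / cos²φ₁.
cos²φ₂ / cos²φ₁ = 3  ⇒  cos φ₁ = cos 11° / √3 = 0.9816/1.732 = 0.5667.
φ₁ = arccos(0.5667) ≈ 55.5°.

55.5°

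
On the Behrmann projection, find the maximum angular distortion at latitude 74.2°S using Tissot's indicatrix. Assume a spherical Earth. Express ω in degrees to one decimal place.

110.2°

The Behrmann projection is cylindrical equal-area with φ₀ = 30°. A cylindrical equal-area projection with standard parallel φ₀ has meridian scale h = cos φ / cos φ₀ and parallel scale k = cos φ₀ / cos φ (so areas are preserved, h·k = 1).
At 74.2°: h = 0.3144, k = 3.181; principal scales a = 3.181, b = 0.3144.
sin(ω/2) = (a − b)/(a + b) = 2.866/3.495 = 0.8201, so ω = 2 arcsin(0.8201) ≈ 110.2°.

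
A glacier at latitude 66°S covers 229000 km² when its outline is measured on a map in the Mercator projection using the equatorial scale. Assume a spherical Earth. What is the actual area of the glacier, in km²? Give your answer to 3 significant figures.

37900 km²

Mercator is conformal, so the point scale is isotropic: h = k = sec φ = 1/cos φ.
Areal scale = k² = sec²φ = 1/cos²(66°) = 1/0.4067² = 6.045.
True area = apparent / (areal scale) = 229000 / 6.045 ≈ 37900 km².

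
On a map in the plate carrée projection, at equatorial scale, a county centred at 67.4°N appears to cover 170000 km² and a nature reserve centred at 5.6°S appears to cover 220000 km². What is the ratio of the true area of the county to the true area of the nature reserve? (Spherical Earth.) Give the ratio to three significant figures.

0.298

On the plate carrée, areal scale = h·k = 1 × sec φ, so true area = apparent × cos φ.
True area of county: 170000 × cos(67.4°) = 170000 × 0.3843 = 65330 km².
True area of nature reserve: 220000 × cos(5.6°) = 220000 × 0.9952 = 219000 km².
Ratio = 65330 / 219000 ≈ 0.298.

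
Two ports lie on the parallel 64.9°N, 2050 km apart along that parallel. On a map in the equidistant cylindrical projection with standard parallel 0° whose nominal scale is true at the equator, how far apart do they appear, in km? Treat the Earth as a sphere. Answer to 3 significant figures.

4830 km

Plate carrée maps x = Rλ, y = Rφ. The meridian scale is h = 1 and the parallel scale is k = 1/cos φ = sec φ.
Along the parallel, k = sec 64.9° = 1/0.4242 = 2.357.
Map distance = 2050 × 2.357 ≈ 4830 km.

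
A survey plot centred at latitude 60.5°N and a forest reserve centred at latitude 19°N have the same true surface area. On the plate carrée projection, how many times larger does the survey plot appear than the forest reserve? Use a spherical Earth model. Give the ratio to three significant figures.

In the plate carrée (x = Rλ, y = Rφ), meridians are true-scale (h = 1) and parallels are stretched by k = sec φ.
Areal scale at 60.5°: h·k = 1.000 × 2.031 = 2.031.
Areal scale at 19°: h·k = 1.000 × 1.058 = 1.058.
Ratio = 2.031/1.058 ≈ 1.92.

1.92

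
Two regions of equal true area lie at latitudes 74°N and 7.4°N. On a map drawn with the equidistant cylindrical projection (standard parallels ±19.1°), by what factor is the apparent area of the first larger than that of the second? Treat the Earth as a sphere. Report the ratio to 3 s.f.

3.60

With standard parallel φ₀ = 19.1°, the equirectangular projection gives x = Rλ cos φ₀, y = Rφ, so h = 1 and k = cos 19.1° / cos φ.
Areal scale at 74°: h·k = 1.000 × 3.428 = 3.428.
Areal scale at 7.4°: h·k = 1.000 × 0.9529 = 0.9529.
Ratio = 3.428/0.9529 ≈ 3.60.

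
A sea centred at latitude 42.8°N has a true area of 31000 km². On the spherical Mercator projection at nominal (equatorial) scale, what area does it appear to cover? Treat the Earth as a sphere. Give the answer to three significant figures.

57600 km²

Mercator is conformal, so the point scale is isotropic: h = k = sec φ = 1/cos φ.
Areal scale = k² = sec²φ = 1/cos²(42.8°) = 1/0.7337² = 1.857.
Apparent area = 31000 × 1.857 ≈ 57600 km².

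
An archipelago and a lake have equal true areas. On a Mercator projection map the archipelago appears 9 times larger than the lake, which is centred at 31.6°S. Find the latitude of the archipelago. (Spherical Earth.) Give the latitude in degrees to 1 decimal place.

For equal true areas on Mercator, apparent areas scale as sec²φ, so the ratio is cos²φ₂ / cos²φ₁.
cos²φ₂ / cos²φ₁ = 9  ⇒  cos φ₁ = cos 31.6° / √9 = 0.8517/3.000 = 0.2839.
φ₁ = arccos(0.2839) ≈ 73.5°.

73.5°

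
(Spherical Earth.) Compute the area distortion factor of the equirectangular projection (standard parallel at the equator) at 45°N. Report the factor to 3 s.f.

In the plate carrée (x = Rλ, y = Rφ), meridians are true-scale (h = 1) and parallels are stretched by k = sec φ.
Areal scale = h·k = 1 × sec φ; at 45°, h = 1.000, k = 1.414, so h·k = 1.414.

1.41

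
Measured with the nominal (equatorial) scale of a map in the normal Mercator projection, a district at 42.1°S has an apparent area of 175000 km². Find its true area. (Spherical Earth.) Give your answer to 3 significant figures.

96300 km²

The Mercator projection is conformal; its linear scale factor is the same in every direction and equals sec φ = 1/cos φ.
Areal scale = k² = sec²φ = 1/cos²(42.1°) = 1/0.7420² = 1.816.
True area = apparent / (areal scale) = 175000 / 1.816 ≈ 96300 km².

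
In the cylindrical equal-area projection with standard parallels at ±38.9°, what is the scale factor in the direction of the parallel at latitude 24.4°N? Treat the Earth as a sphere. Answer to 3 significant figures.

0.855

Cylindrical equal-area (φ₀ = 38.9°): h = cos φ / cos 38.9° along meridians, k = cos 38.9° / cos φ along parallels; h·k = 1.
k = cos 38.9° / cos 24.4° = 0.7782/0.9107 = 0.8546.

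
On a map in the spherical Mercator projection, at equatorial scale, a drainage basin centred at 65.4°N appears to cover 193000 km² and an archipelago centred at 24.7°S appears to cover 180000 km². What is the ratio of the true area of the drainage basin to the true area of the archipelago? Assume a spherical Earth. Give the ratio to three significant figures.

Mercator's areal exaggeration is sec²φ; hence true area = (apparent area) · cos²φ.
True area of drainage basin: 193000 × cos²(65.4°) = 193000 × 0.1733 = 33440 km².
True area of archipelago: 180000 × cos²(24.7°) = 180000 × 0.8254 = 148600 km².
Ratio = 33440 / 148600 ≈ 0.225.

0.225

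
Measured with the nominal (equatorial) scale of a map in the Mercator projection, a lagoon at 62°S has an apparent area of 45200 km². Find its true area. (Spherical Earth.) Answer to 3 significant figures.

9960 km²

The Mercator projection is conformal; its linear scale factor is the same in every direction and equals sec φ = 1/cos φ.
Areal scale = k² = sec²φ = 1/cos²(62°) = 1/0.4695² = 4.537.
True area = apparent / (areal scale) = 45200 / 4.537 ≈ 9960 km².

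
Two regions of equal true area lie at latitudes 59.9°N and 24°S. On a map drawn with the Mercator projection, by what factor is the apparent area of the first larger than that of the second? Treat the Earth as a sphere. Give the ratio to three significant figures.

On Mercator, area is exaggerated by sec²φ = 1/cos²φ.
At 59.9°: sec²(59.9°) = 1/0.5015² = 3.976.
At 24°: sec²(24°) = 1/0.9135² = 1.198.
Ratio = 3.976/1.198 = cos²(24°)/cos²(59.9°) ≈ 3.32.

3.32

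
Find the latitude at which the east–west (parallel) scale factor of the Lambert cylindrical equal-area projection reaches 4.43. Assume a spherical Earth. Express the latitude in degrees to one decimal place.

The Lambert cylindrical equal-area projection is the cylindrical equal-area projection with its standard parallel at the equator (φ₀ = 0). For cylindrical equal-area with standard parallel φ₀, h = cos φ / cos φ₀ and k = cos φ₀ / cos φ, so h·k = 1.
k = cos φ₀ / cos φ = 4.43  ⇒  cos φ = cos 0° / 4.43 = 0.2257.
φ = arccos(0.2257) ≈ 77.0°.

77.0°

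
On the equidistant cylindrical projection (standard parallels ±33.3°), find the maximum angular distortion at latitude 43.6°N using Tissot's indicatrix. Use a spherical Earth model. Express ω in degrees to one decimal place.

The equidistant cylindrical projection with φ₀ = 33.3° has h = 1 (meridians true) and k = cos φ₀ / cos φ along parallels.
At 43.6°: h = 1.000, k = 1.154; principal scales a = 1.154, b = 1.000.
sin(ω/2) = (a − b)/(a + b) = 0.1542/2.154 = 0.07156, so ω = 2 arcsin(0.07156) ≈ 8.2°.

8.2°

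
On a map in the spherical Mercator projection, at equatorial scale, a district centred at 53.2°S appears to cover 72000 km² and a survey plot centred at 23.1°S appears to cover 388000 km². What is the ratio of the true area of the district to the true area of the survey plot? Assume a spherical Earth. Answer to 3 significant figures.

Since Mercator area scale is 1/cos²φ, the true area equals the apparent area multiplied by cos²φ.
True area of district: 72000 × cos²(53.2°) = 72000 × 0.3588 = 25840 km².
True area of survey plot: 388000 × cos²(23.1°) = 388000 × 0.8461 = 328300 km².
Ratio = 25840 / 328300 ≈ 0.0787.

0.0787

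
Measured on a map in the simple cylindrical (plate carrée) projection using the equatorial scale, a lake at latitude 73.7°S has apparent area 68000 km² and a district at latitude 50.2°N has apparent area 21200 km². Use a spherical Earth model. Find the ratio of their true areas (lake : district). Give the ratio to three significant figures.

On the plate carrée, areal scale = h·k = 1 × sec φ, so true area = apparent × cos φ.
True area of lake: 68000 × cos(73.7°) = 68000 × 0.2807 = 19090 km².
True area of district: 21200 × cos(50.2°) = 21200 × 0.6401 = 13570 km².
Ratio = 19090 / 13570 ≈ 1.41.

1.41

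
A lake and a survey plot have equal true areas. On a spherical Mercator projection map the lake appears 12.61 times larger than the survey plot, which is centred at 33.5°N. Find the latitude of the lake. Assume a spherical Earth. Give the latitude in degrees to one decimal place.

For equal true areas on Mercator, apparent areas scale as sec²φ, so the ratio is cos²φ₂ / cos²φ₁.
cos²φ₂ / cos²φ₁ = 12.61  ⇒  cos φ₁ = cos 33.5° / √12.61 = 0.8339/3.551 = 0.2348.
φ₁ = arccos(0.2348) ≈ 76.4°.

76.4°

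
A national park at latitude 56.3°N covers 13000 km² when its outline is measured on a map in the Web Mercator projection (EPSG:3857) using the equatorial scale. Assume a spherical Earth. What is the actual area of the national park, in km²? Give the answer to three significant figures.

For Mercator, h = k = sec φ (a conformal cylindrical projection has a single point scale, 1/cos φ).
Areal scale = k² = sec²φ = 1/cos²(56.3°) = 1/0.5548² = 3.248.
True area = apparent / (areal scale) = 13000 / 3.248 ≈ 4000 km².

4000 km²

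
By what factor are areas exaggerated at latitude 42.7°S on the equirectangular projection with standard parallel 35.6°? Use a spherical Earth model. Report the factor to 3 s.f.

1.11

The equidistant cylindrical projection with φ₀ = 35.6° has h = 1 (meridians true) and k = cos φ₀ / cos φ along parallels.
Areal scale = h·k = 1 × cos φ₀ / cos φ; at 42.7°, h = 1.000, k = 1.106, so h·k = 1.106.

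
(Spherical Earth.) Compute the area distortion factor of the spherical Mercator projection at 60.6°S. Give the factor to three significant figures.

For Mercator, h = k = sec φ (a conformal cylindrical projection has a single point scale, 1/cos φ).
Areal scale = k² = sec²φ = 1/cos²(60.6°) = 1/0.4909² = 4.150.

4.15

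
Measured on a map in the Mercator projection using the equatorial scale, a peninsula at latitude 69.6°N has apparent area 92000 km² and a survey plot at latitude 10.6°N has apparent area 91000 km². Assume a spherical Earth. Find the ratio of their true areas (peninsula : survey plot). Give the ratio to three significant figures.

On Mercator the areal scale is sec²φ, so true area = apparent × cos²φ.
True area of peninsula: 92000 × cos²(69.6°) = 92000 × 0.1215 = 11180 km².
True area of survey plot: 91000 × cos²(10.6°) = 91000 × 0.9662 = 87920 km².
Ratio = 11180 / 87920 ≈ 0.127.

0.127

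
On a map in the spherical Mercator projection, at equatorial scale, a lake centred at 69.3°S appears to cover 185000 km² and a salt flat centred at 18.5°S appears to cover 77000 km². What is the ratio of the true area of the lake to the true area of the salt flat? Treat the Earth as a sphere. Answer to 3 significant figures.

Since Mercator area scale is 1/cos²φ, the true area equals the apparent area multiplied by cos²φ.
True area of lake: 185000 × cos²(69.3°) = 185000 × 0.1249 = 23110 km².
True area of salt flat: 77000 × cos²(18.5°) = 77000 × 0.8993 = 69250 km².
Ratio = 23110 / 69250 ≈ 0.334.

0.334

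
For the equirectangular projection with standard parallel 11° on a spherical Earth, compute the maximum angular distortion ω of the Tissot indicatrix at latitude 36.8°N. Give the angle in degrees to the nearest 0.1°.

With standard parallel φ₀ = 11°, the equirectangular projection gives x = Rλ cos φ₀, y = Rφ, so h = 1 and k = cos 11° / cos φ.
At 36.8°: h = 1.000, k = 1.226; principal scales a = 1.226, b = 1.000.
sin(ω/2) = (a − b)/(a + b) = 0.2259/2.226 = 0.1015, so ω = 2 arcsin(0.1015) ≈ 11.7°.

11.7°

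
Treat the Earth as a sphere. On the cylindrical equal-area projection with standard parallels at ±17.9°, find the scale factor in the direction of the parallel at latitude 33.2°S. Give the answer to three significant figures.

Cylindrical equal-area (φ₀ = 17.9°): h = cos φ / cos 17.9° along meridians, k = cos 17.9° / cos φ along parallels; h·k = 1.
k = cos 17.9° / cos 33.2° = 0.9516/0.8368 = 1.137.

1.14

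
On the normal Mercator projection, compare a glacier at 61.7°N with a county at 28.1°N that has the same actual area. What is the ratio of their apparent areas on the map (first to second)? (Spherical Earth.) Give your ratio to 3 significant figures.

3.46

Mercator areal scale is sec²φ.
At 61.7°: sec²(61.7°) = 1/0.4741² = 4.449.
At 28.1°: sec²(28.1°) = 1/0.8821² = 1.285.
Ratio = 4.449/1.285 = cos²(28.1°)/cos²(61.7°) ≈ 3.46.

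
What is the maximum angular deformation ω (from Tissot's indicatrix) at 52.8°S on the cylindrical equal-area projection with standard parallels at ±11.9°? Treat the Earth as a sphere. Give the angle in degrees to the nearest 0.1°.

53.2°

For cylindrical equal-area with standard parallel φ₀, h = cos φ / cos φ₀ and k = cos φ₀ / cos φ, so h·k = 1.
At 52.8°: h = 0.6179, k = 1.618; principal scales a = 1.618, b = 0.6179.
sin(ω/2) = (a − b)/(a + b) = 1.001/2.236 = 0.4474, so ω = 2 arcsin(0.4474) ≈ 53.2°.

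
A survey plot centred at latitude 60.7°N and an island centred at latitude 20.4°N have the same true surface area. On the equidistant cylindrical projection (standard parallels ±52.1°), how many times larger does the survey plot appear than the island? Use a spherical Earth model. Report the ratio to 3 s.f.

The equidistant cylindrical projection with φ₀ = 52.1° has h = 1 (meridians true) and k = cos φ₀ / cos φ along parallels.
Areal scale at 60.7°: h·k = 1.000 × 1.255 = 1.255.
Areal scale at 20.4°: h·k = 1.000 × 0.6554 = 0.6554.
Ratio = 1.255/0.6554 ≈ 1.92.

1.92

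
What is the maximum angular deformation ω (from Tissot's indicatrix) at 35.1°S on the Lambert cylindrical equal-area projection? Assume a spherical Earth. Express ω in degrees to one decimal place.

The Lambert cylindrical equal-area projection is the cylindrical equal-area projection with its standard parallel at the equator (φ₀ = 0). A cylindrical equal-area projection with standard parallel φ₀ has meridian scale h = cos φ / cos φ₀ and parallel scale k = cos φ₀ / cos φ (so areas are preserved, h·k = 1).
At 35.1°: h = 0.8181, k = 1.222; principal scales a = 1.222, b = 0.8181.
sin(ω/2) = (a − b)/(a + b) = 0.4041/2.040 = 0.1981, so ω = 2 arcsin(0.1981) ≈ 22.8°.

22.8°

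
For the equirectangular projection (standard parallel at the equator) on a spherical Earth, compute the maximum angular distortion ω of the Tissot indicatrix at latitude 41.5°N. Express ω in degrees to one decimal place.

16.5°

For the equirectangular projection with φ₀ = 0 (plate carrée), h = 1 along meridians and k = sec φ along parallels.
At 41.5°: h = 1.000, k = 1.335; principal scales a = 1.335, b = 1.000.
sin(ω/2) = (a − b)/(a + b) = 0.3352/2.335 = 0.1435, so ω = 2 arcsin(0.1435) ≈ 16.5°.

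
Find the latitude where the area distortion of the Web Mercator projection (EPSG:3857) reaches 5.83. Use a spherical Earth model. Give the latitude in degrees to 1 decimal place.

65.5°

Mercator areal scale is sec²φ.
sec²φ = 5.83  ⇒  cos²φ = 0.1715  ⇒  cos φ = 0.4142.
φ = arccos(0.4142) ≈ 65.5°.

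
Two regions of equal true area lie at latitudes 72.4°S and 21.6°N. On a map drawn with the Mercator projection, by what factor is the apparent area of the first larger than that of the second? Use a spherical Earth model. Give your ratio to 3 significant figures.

9.46

Mercator is conformal with k = sec φ, so areal scale = k² = sec²φ.
At 72.4°: sec²(72.4°) = 1/0.3024² = 10.94.
At 21.6°: sec²(21.6°) = 1/0.9298² = 1.157.
Ratio = 10.94/1.157 = cos²(21.6°)/cos²(72.4°) ≈ 9.46.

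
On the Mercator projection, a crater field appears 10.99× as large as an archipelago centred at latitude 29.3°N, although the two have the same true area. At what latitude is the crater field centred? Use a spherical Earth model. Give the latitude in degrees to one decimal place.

74.7°

Mercator areal scale is sec²φ, so apparent-area ratio = sec²φ₁ / sec²φ₂ = cos²φ₂ / cos²φ₁.
cos²φ₂ / cos²φ₁ = 10.99  ⇒  cos φ₁ = cos 29.3° / √10.99 = 0.8721/3.315 = 0.2631.
φ₁ = arccos(0.2631) ≈ 74.7°.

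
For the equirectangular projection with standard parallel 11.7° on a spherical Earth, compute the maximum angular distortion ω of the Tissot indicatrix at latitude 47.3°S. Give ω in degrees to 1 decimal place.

20.9°

The equidistant cylindrical projection with φ₀ = 11.7° has h = 1 (meridians true) and k = cos φ₀ / cos φ along parallels.
At 47.3°: h = 1.000, k = 1.444; principal scales a = 1.444, b = 1.000.
sin(ω/2) = (a − b)/(a + b) = 0.4439/2.444 = 0.1816, so ω = 2 arcsin(0.1816) ≈ 20.9°.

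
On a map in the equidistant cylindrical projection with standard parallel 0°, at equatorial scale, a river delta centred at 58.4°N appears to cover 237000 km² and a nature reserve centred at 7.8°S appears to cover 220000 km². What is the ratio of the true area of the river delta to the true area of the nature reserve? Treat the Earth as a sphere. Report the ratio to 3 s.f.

0.570

Plate carrée has h = 1 and k = sec φ, giving areal scale sec φ; true area = (apparent area) · cos φ.
True area of river delta: 237000 × cos(58.4°) = 237000 × 0.5240 = 124200 km².
True area of nature reserve: 220000 × cos(7.8°) = 220000 × 0.9907 = 218000 km².
Ratio = 124200 / 218000 ≈ 0.570.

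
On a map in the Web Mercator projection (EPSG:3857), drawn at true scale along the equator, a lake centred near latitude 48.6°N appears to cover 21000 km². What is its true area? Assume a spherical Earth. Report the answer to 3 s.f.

9180 km²

Mercator is conformal, so the point scale is isotropic: h = k = sec φ = 1/cos φ.
Areal scale = k² = sec²φ = 1/cos²(48.6°) = 1/0.6613² = 2.287.
True area = apparent / (areal scale) = 21000 / 2.287 ≈ 9180 km².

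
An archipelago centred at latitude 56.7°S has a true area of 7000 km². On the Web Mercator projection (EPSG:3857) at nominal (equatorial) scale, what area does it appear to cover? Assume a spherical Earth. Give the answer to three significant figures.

23200 km²

The Mercator projection is conformal; its linear scale factor is the same in every direction and equals sec φ = 1/cos φ.
Areal scale = k² = sec²φ = 1/cos²(56.7°) = 1/0.5490² = 3.318.
Apparent area = 7000 × 3.318 ≈ 23200 km².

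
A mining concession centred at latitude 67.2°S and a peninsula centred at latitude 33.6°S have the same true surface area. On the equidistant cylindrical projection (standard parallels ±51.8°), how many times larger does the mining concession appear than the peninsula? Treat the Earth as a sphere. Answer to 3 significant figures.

In the equirectangular projection with standard parallel φ₀ = 51.8° (x = Rλ cos φ₀, y = Rφ), meridians are true-scale (h = 1) and the parallel scale is k = cos φ₀ / cos φ.
Areal scale at 67.2°: h·k = 1.000 × 1.596 = 1.596.
Areal scale at 33.6°: h·k = 1.000 × 0.7425 = 0.7425.
Ratio = 1.596/0.7425 ≈ 2.15.

2.15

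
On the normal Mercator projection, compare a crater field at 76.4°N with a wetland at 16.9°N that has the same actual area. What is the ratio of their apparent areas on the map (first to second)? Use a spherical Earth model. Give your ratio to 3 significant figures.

16.6

Mercator areal scale is sec²φ.
At 76.4°: sec²(76.4°) = 1/0.2351² = 18.09.
At 16.9°: sec²(16.9°) = 1/0.9568² = 1.092.
Ratio = 18.09/1.092 = cos²(16.9°)/cos²(76.4°) ≈ 16.6.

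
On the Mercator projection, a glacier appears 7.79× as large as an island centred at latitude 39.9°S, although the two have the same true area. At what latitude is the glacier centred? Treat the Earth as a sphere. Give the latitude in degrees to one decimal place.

74.0°

Mercator areal scale is sec²φ, so apparent-area ratio = sec²φ₁ / sec²φ₂ = cos²φ₂ / cos²φ₁.
cos²φ₂ / cos²φ₁ = 7.79  ⇒  cos φ₁ = cos 39.9° / √7.79 = 0.7672/2.791 = 0.2749.
φ₁ = arccos(0.2749) ≈ 74.0°.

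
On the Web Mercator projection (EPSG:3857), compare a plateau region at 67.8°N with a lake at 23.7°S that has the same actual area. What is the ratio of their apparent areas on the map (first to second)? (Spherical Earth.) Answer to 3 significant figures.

5.87

Mercator is conformal with k = sec φ, so areal scale = k² = sec²φ.
At 67.8°: sec²(67.8°) = 1/0.3778² = 7.005.
At 23.7°: sec²(23.7°) = 1/0.9157² = 1.193.
Ratio = 7.005/1.193 = cos²(23.7°)/cos²(67.8°) ≈ 5.87.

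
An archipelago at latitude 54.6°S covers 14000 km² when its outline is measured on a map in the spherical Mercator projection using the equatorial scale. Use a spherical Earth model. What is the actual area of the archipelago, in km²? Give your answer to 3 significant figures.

4700 km²

The Mercator projection is conformal; its linear scale factor is the same in every direction and equals sec φ = 1/cos φ.
Areal scale = k² = sec²φ = 1/cos²(54.6°) = 1/0.5793² = 2.980.
True area = apparent / (areal scale) = 14000 / 2.980 ≈ 4700 km².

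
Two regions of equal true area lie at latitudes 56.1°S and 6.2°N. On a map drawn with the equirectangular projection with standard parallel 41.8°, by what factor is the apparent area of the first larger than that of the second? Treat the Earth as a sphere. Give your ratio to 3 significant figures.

1.78

The equidistant cylindrical projection with φ₀ = 41.8° has h = 1 (meridians true) and k = cos φ₀ / cos φ along parallels.
Areal scale at 56.1°: h·k = 1.000 × 1.337 = 1.337.
Areal scale at 6.2°: h·k = 1.000 × 0.7499 = 0.7499.
Ratio = 1.337/0.7499 ≈ 1.78.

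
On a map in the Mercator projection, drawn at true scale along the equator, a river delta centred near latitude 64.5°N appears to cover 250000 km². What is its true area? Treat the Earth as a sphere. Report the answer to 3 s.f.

Mercator is conformal, so the point scale is isotropic: h = k = sec φ = 1/cos φ.
Areal scale = k² = sec²φ = 1/cos²(64.5°) = 1/0.4305² = 5.395.
True area = apparent / (areal scale) = 250000 / 5.395 ≈ 46300 km².

46300 km²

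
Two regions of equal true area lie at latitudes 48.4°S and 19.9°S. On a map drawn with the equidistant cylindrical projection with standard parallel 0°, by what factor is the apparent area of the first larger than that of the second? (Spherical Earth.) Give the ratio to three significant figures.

1.42

For the equirectangular projection with φ₀ = 0 (plate carrée), h = 1 along meridians and k = sec φ along parallels.
Areal scale at 48.4°: h·k = 1.000 × 1.506 = 1.506.
Areal scale at 19.9°: h·k = 1.000 × 1.064 = 1.064.
Ratio = 1.506/1.064 ≈ 1.42.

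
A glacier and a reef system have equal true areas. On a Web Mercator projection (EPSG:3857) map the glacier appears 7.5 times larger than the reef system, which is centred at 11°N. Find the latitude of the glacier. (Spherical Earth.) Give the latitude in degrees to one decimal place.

69.0°

For equal true areas on Mercator, apparent areas scale as sec²φ, so the ratio is cos²φ₂ / cos²φ₁.
cos²φ₂ / cos²φ₁ = 7.5  ⇒  cos φ₁ = cos 11° / √7.5 = 0.9816/2.739 = 0.3584.
φ₁ = arccos(0.3584) ≈ 69.0°.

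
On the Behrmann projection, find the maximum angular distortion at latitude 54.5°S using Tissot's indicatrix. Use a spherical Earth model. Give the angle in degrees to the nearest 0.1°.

Behrmann is a cylindrical equal-area projection with standard parallels at ±30°. A cylindrical equal-area projection with standard parallel φ₀ has meridian scale h = cos φ / cos φ₀ and parallel scale k = cos φ₀ / cos φ (so areas are preserved, h·k = 1).
At 54.5°: h = 0.6705, k = 1.491; principal scales a = 1.491, b = 0.6705.
sin(ω/2) = (a − b)/(a + b) = 0.8208/2.162 = 0.3797, so ω = 2 arcsin(0.3797) ≈ 44.6°.

44.6°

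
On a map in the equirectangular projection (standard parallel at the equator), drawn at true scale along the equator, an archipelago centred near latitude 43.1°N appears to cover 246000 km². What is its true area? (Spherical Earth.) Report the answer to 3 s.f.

Plate carrée maps x = Rλ, y = Rφ. The meridian scale is h = 1 and the parallel scale is k = 1/cos φ = sec φ.
Areal scale = h·k = 1 × sec φ; at 43.1°, h = 1.000, k = 1.370, so h·k = 1.370.
True area = apparent / (areal scale) = 246000 / 1.370 ≈ 180000 km².

180000 km²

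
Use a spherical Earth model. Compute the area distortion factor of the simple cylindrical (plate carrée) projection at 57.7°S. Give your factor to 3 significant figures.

1.87

In the plate carrée (x = Rλ, y = Rφ), meridians are true-scale (h = 1) and parallels are stretched by k = sec φ.
Areal scale = h·k = 1 × sec φ; at 57.7°, h = 1.000, k = 1.871, so h·k = 1.871.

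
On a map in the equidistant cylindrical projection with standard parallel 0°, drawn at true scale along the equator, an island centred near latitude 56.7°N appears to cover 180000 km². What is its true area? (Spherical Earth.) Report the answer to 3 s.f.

98800 km²

Plate carrée maps x = Rλ, y = Rφ. The meridian scale is h = 1 and the parallel scale is k = 1/cos φ = sec φ.
Areal scale = h·k = 1 × sec φ; at 56.7°, h = 1.000, k = 1.821, so h·k = 1.821.
True area = apparent / (areal scale) = 180000 / 1.821 ≈ 98800 km².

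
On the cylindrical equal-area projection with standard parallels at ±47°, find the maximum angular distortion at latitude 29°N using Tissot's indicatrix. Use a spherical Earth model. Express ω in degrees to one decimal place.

28.2°

A cylindrical equal-area projection with standard parallel φ₀ has meridian scale h = cos φ / cos φ₀ and parallel scale k = cos φ₀ / cos φ (so areas are preserved, h·k = 1).
At 29°: h = 1.282, k = 0.7798; principal scales a = 1.282, b = 0.7798.
sin(ω/2) = (a − b)/(a + b) = 0.5027/2.062 = 0.2438, so ω = 2 arcsin(0.2438) ≈ 28.2°.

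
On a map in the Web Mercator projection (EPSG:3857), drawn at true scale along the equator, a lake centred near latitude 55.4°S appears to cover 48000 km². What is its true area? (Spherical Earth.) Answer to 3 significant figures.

The Mercator projection is conformal; its linear scale factor is the same in every direction and equals sec φ = 1/cos φ.
Areal scale = k² = sec²φ = 1/cos²(55.4°) = 1/0.5678² = 3.101.
True area = apparent / (areal scale) = 48000 / 3.101 ≈ 15500 km².

15500 km²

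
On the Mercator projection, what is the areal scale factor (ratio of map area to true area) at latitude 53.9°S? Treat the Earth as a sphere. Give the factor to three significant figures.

2.88

The Mercator projection is conformal; its linear scale factor is the same in every direction and equals sec φ = 1/cos φ.
Areal scale = k² = sec²φ = 1/cos²(53.9°) = 1/0.5892² = 2.881.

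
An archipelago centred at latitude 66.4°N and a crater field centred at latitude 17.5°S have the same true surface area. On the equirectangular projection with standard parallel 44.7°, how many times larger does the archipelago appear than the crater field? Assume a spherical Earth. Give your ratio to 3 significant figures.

2.38

The equidistant cylindrical projection with φ₀ = 44.7° has h = 1 (meridians true) and k = cos φ₀ / cos φ along parallels.
Areal scale at 66.4°: h·k = 1.000 × 1.775 = 1.775.
Areal scale at 17.5°: h·k = 1.000 × 0.7453 = 0.7453.
Ratio = 1.775/0.7453 ≈ 2.38.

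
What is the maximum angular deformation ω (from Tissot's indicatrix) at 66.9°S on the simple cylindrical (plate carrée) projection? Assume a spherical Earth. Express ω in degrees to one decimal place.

51.8°

In the plate carrée (x = Rλ, y = Rφ), meridians are true-scale (h = 1) and parallels are stretched by k = sec φ.
At 66.9°: h = 1.000, k = 2.549; principal scales a = 2.549, b = 1.000.
sin(ω/2) = (a − b)/(a + b) = 1.549/3.549 = 0.4364, so ω = 2 arcsin(0.4364) ≈ 51.8°.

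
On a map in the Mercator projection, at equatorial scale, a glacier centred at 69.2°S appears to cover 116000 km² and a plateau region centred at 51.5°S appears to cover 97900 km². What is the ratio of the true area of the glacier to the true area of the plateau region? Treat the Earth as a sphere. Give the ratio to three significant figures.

On Mercator the areal scale is sec²φ, so true area = apparent × cos²φ.
True area of glacier: 116000 × cos²(69.2°) = 116000 × 0.1261 = 14630 km².
True area of plateau region: 97900 × cos²(51.5°) = 97900 × 0.3875 = 37940 km².
Ratio = 14630 / 37940 ≈ 0.386.

0.386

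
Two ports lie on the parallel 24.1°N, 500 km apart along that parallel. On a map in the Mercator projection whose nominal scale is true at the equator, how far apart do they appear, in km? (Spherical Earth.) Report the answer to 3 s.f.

548 km

The Mercator projection is conformal; its linear scale factor is the same in every direction and equals sec φ = 1/cos φ.
Along the parallel, k = sec 24.1° = 1/0.9128 = 1.095.
Map distance = 500 × 1.095 ≈ 548 km.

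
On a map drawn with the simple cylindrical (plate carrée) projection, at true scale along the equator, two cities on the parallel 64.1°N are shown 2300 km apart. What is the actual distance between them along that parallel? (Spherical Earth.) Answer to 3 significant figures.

1000 km

For the equirectangular projection with φ₀ = 0 (plate carrée), h = 1 along meridians and k = sec φ along parallels.
Along the parallel at 64.1°, map distances are exaggerated by k = sec 64.1° = 2.289.
True distance = 2300 / 2.289 = 2300 × cos 64.1° ≈ 1000 km.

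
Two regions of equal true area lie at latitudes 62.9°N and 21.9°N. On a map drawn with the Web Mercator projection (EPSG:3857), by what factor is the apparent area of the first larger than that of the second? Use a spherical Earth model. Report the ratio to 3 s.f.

4.15

Mercator is conformal with k = sec φ, so areal scale = k² = sec²φ.
At 62.9°: sec²(62.9°) = 1/0.4555² = 4.819.
At 21.9°: sec²(21.9°) = 1/0.9278² = 1.162.
Ratio = 4.819/1.162 = cos²(21.9°)/cos²(62.9°) ≈ 4.15.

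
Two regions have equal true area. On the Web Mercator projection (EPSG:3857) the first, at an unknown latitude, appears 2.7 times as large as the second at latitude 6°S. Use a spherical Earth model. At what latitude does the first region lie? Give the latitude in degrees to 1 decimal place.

52.8°

On Mercator, (apparent₁)/(apparent₂) = sec²φ₁ / sec²φ₂ when true areas are equal.
cos²φ₂ / cos²φ₁ = 2.7  ⇒  cos φ₁ = cos 6° / √2.7 = 0.9945/1.643 = 0.6052.
φ₁ = arccos(0.6052) ≈ 52.8°.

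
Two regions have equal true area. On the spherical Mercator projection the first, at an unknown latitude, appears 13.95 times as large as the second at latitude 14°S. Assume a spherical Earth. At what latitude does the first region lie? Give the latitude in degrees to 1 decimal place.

For equal true areas on Mercator, apparent areas scale as sec²φ, so the ratio is cos²φ₂ / cos²φ₁.
cos²φ₂ / cos²φ₁ = 13.95  ⇒  cos φ₁ = cos 14° / √13.95 = 0.9703/3.735 = 0.2598.
φ₁ = arccos(0.2598) ≈ 74.9°.

74.9°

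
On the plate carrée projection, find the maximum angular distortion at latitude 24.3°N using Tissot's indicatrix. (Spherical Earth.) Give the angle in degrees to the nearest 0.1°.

5.3°

Plate carrée maps x = Rλ, y = Rφ. The meridian scale is h = 1 and the parallel scale is k = 1/cos φ = sec φ.
At 24.3°: h = 1.000, k = 1.097; principal scales a = 1.097, b = 1.000.
sin(ω/2) = (a − b)/(a + b) = 0.09721/2.097 = 0.04635, so ω = 2 arcsin(0.04635) ≈ 5.3°.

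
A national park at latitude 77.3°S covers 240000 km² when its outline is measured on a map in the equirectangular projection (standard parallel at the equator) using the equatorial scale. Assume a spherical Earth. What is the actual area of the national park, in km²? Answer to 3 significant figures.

52800 km²

Plate carrée maps x = Rλ, y = Rφ. The meridian scale is h = 1 and the parallel scale is k = 1/cos φ = sec φ.
Areal scale = h·k = 1 × sec φ; at 77.3°, h = 1.000, k = 4.549, so h·k = 4.549.
True area = apparent / (areal scale) = 240000 / 4.549 ≈ 52800 km².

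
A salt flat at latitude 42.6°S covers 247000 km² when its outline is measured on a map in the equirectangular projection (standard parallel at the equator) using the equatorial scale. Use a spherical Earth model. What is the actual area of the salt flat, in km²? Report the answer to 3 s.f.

In the plate carrée (x = Rλ, y = Rφ), meridians are true-scale (h = 1) and parallels are stretched by k = sec φ.
Areal scale = h·k = 1 × sec φ; at 42.6°, h = 1.000, k = 1.359, so h·k = 1.359.
True area = apparent / (areal scale) = 247000 / 1.359 ≈ 182000 km².

182000 km²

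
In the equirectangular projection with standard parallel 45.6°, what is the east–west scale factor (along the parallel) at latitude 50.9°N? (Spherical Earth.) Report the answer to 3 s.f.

1.11

With standard parallel φ₀ = 45.6°, the equirectangular projection gives x = Rλ cos φ₀, y = Rφ, so h = 1 and k = cos 45.6° / cos φ.
k = cos 45.6° / cos 50.9° = 0.6997/0.6307 = 1.109.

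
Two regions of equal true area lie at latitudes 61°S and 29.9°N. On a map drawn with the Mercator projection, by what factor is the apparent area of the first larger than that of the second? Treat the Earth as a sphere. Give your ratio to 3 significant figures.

On Mercator, area is exaggerated by sec²φ = 1/cos²φ.
At 61°: sec²(61°) = 1/0.4848² = 4.255.
At 29.9°: sec²(29.9°) = 1/0.8669² = 1.331.
Ratio = 4.255/1.331 = cos²(29.9°)/cos²(61°) ≈ 3.20.

3.20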